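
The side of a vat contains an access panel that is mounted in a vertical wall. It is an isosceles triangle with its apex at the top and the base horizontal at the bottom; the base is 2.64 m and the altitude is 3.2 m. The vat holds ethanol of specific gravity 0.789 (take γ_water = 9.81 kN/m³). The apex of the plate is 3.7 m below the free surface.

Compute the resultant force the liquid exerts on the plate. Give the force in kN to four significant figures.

γ = 0.789 × 9.81 = 7.74009 kN/m³.
With the apex up, the centroid sits 2h/3 = 2 × 3.2/3 = 2.13333 m below the apex, so the centroid depth is h_c = 3.7 + 2.13333 = 5.83333 m.
A = ½ × 2.64 × 3.2 = 4.224 m².
Resultant F = γ·h_c·A = 7.74009 × 5.83333 × 4.224 = 190.716 kN.

F ≈ 190.7 kN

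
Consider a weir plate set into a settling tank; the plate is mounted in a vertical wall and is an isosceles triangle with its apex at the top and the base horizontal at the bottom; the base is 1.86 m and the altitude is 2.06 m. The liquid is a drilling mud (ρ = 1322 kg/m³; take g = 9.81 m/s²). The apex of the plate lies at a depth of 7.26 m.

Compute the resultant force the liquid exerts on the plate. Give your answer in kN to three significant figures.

F ≈ 215 kN

γ = ρg = 1322 × 9.81 / 1000 = 12.96882 kN/m³.
With the apex up, the centroid sits 2h/3 = 2 × 2.06/3 = 1.37333 m below the apex, so the centroid depth is h_c = 7.26 + 1.37333 = 8.63333 m.
A = ½ × 1.86 × 2.06 = 1.9158 m².
Resultant F = γ·h_c·A = 12.96882 × 8.63333 × 1.9158 = 214.501 kN.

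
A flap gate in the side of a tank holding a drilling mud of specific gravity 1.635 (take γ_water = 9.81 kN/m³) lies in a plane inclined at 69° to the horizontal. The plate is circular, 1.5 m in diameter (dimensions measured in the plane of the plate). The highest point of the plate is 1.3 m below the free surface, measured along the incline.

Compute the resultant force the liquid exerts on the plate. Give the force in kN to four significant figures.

γ = 1.635 × 9.81 = 16.03935 kN/m³.
Let θ = 69° be the plate's angle to the horizontal; measure y along the incline from where the plane meets the free surface. Vertical depth h = y·sinθ with sinθ = 0.933580.
The centroid is at the centre, 0.75 m below the top of the plate, so y_c = 1.3 + 0.75 = 2.05 m and h_c = 2.05 × 0.933580 = 1.91384 m.
A = π(0.75)² = 1.76715 m².
Resultant F = γ·h_c·A = 16.03935 × 1.91384 × 1.76715 = 54.2458 kN.

F ≈ 54.25 kN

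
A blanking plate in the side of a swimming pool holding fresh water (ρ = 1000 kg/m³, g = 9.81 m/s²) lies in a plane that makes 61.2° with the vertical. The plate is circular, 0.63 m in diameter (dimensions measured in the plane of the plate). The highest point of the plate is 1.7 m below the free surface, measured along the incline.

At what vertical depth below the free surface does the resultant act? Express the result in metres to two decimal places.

h_p = 0.98 m

γ = ρg = 1000 × 9.81 = 9810 N/m³ = 9.81 kN/m³.
The plate makes 61.2° with the vertical, i.e. θ = 90° − 61.2° = 28.8° to the horizontal. Measuring y along the incline from the free-surface line, vertical depth h = y·sinθ with sinθ = 0.481754.
The centroid is at the centre, 0.315 m below the top of the plate, so y_c = 1.7 + 0.315 = 2.015 m and h_c = 2.015 × 0.481754 = 0.970734 m.
A = π(0.315)² = 0.311725 m².
Resultant F = γ·h_c·A = 9.81 × 0.970734 × 0.311725 = 2.96853 kN.
I_c = πr⁴/4 = π × 0.315⁴/4 = 0.00773272 m⁴.
Centre of pressure: y_p = y_c + I_c/(y_c·A) = 2.015 + 0.00773272/(2.015 × 0.311725) = 2.015 + 0.0123108 = 2.02731 m along the plane.
Vertically, h_p = y_p·sinθ = 2.02731 × 0.481754 = 0.976665 m.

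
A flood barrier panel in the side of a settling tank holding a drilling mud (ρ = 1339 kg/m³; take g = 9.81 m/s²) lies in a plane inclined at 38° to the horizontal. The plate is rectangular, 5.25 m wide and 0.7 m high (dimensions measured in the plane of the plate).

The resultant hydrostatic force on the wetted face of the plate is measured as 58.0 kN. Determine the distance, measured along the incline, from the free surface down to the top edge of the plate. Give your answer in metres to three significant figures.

y_top ≈ 1.60 m

γ = ρg = 1339 × 9.81 / 1000 = 13.13559 kN/m³.
A = 5.25 × 0.7 = 3.675 m².
From F = γ·h_c·A, the centroid depth is h_c = 58.0/(13.13559 × 3.675) = 1.20149 m.
Let θ = 38° be the plate's angle to the horizontal; measure y along the incline from where the plane meets the free surface. Vertical depth h = y·sinθ with sinθ = 0.615661.
Along the incline, y_c = h_c/sinθ = 1.20149/0.615661 = 1.95154 m.
The centroid lies 0.7/2 = 0.35 m below the top edge, so the top edge sits at y_top = 1.95154 − 0.35 = 1.60154 m along the incline.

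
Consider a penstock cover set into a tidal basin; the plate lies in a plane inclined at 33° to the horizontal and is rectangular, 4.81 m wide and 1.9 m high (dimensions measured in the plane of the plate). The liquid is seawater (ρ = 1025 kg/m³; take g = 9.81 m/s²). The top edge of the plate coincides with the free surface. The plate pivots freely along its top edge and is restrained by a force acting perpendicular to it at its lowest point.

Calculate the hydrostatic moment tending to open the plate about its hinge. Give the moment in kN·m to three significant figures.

γ = ρg = 1025 × 9.81 / 1000 = 10.05525 kN/m³.
Let θ = 33° be the plate's angle to the horizontal; measure y along the incline from where the plane meets the free surface. Vertical depth h = y·sinθ with sinθ = 0.544639.
The centroid lies 1.9/2 = 0.95 m below the top edge, so y_c = 0.95 m and h_c = 0.95 × 0.544639 = 0.517407 m.
A = 4.81 × 1.9 = 9.139 m².
Resultant F = γ·h_c·A = 10.05525 × 0.517407 × 9.139 = 47.5471 kN.
I_c = b·h³/12 = 4.81 × 1.9³/12 = 2.74932 m⁴.
Centre of pressure: y_p = y_c + I_c/(y_c·A) = 0.95 + 2.74932/(0.95 × 9.139) = 0.95 + 0.316667 = 1.26667 m along the plane.
The resultant acts 0.95 + 0.316667 = 1.26667 m (along the plate) below the hinge at the top edge, so the moment about the hinge is M = F × 1.26667 = 47.5471 × 1.26667 = 60.2265 kN·m.

M ≈ 60.2 kN·m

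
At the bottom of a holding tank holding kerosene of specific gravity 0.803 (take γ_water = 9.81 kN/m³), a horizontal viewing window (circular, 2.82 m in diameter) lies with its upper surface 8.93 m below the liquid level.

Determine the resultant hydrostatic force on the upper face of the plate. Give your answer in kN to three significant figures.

γ = 0.803 × 9.81 = 7.87743 kN/m³.
The plate is horizontal, so pressure is uniform at p = γ·h = 7.87743 × 8.93 = 70.3454 kN/m².
A = π(1.41)² = 6.2458 m².
F = p·A = 70.3454 × 6.2458 = 439.363 kN.

F ≈ 439 kN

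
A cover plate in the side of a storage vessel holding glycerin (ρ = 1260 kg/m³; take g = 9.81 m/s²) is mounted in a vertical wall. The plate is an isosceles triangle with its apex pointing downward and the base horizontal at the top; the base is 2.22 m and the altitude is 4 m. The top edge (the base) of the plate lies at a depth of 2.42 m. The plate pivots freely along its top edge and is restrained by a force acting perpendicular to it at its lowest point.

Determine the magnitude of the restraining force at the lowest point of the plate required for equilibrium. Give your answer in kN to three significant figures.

P ≈ 80.9 kN

γ = ρg = 1260 × 9.81 / 1000 = 12.3606 kN/m³.
With the apex down, the centroid sits h/3 = 4/3 = 1.33333 m below the base (the top edge), so the centroid depth is h_c = 2.42 + 1.33333 = 3.75333 m.
A = ½ × 2.22 × 4 = 4.44 m².
Resultant F = γ·h_c·A = 12.3606 × 3.75333 × 4.44 = 205.987 kN.
I_c = b·h³/36 = 2.22 × 4³/36 = 3.94667 m⁴.
Centre of pressure: y_p = y_c + I_c/(y_c·A) = 3.75333 + 3.94667/(3.75333 × 4.44) = 3.75333 + 0.236827 = 3.99016 m along the plane.
The resultant acts 1.33333 + 0.236827 = 1.57016 m (along the plate) below the hinge at the top edge, so the moment about the hinge is M = F × 1.57016 = 205.987 × 1.57016 = 323.433 kN·m.
A normal force at the bottom, 4 m from the hinge, must supply this moment: P = 323.433/4 = 80.8582 kN.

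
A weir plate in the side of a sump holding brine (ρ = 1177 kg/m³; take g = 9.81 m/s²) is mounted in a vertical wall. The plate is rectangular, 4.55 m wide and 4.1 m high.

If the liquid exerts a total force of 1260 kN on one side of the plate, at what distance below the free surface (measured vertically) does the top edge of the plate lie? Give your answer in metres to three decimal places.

d_top ≈ 3.800 m

γ = ρg = 1177 × 9.81 / 1000 = 11.54637 kN/m³.
A = 4.55 × 4.1 = 18.655 m².
From F = γ·h_c·A, the centroid depth is h_c = 1260/(11.54637 × 18.655) = 5.84965 m.
The centroid lies 4.1/2 = 2.05 m below the top edge, so the top edge sits at h_top = 5.84965 − 2.05 = 3.79965 m below the surface.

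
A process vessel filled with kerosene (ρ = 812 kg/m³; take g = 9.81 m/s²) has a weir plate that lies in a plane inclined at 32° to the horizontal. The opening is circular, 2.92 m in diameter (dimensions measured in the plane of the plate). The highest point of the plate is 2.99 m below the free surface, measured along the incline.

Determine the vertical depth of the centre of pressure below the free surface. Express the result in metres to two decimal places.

h_p = 2.42 m

γ = ρg = 812 × 9.81 / 1000 = 7.96572 kN/m³.
Let θ = 32° be the plate's angle to the horizontal; measure y along the incline from where the plane meets the free surface. Vertical depth h = y·sinθ with sinθ = 0.529919.
The centroid is at the centre, 1.46 m below the top of the plate, so y_c = 2.99 + 1.46 = 4.45 m and h_c = 4.45 × 0.529919 = 2.35814 m.
A = π(1.46)² = 6.69662 m².
Resultant F = γ·h_c·A = 7.96572 × 2.35814 × 6.69662 = 125.791 kN.
I_c = πr⁴/4 = π × 1.46⁴/4 = 3.56863 m⁴.
Centre of pressure: y_p = y_c + I_c/(y_c·A) = 4.45 + 3.56863/(4.45 × 6.69662) = 4.45 + 0.119753 = 4.56975 m along the plane.
Vertically, h_p = y_p·sinθ = 4.56975 × 0.529919 = 2.4216 m.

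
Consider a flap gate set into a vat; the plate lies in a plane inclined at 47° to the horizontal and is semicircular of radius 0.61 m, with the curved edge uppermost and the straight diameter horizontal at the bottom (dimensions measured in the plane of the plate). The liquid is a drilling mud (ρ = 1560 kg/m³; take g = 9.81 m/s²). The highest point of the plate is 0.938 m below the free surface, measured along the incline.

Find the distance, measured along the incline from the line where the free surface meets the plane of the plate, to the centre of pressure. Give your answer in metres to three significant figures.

y_p = 1.31 m

γ = ρg = 1560 × 9.81 / 1000 = 15.3036 kN/m³.
Let θ = 47° be the plate's angle to the horizontal; measure y along the incline from where the plane meets the free surface. Vertical depth h = y·sinθ with sinθ = 0.731354.
The centroid lies 4r/(3π) = 0.258892 m above the diameter, so r − 4r/(3π) = 0.61 − 0.258892 = 0.351108 m below the topmost point, so y_c = 0.938 + 0.351108 = 1.28911 m and h_c = 1.28911 × 0.731354 = 0.942796 m.
A = πr²/2 = π × 0.61²/2 = 0.584493 m².
Resultant F = γ·h_c·A = 15.3036 × 0.942796 × 0.584493 = 8.43317 kN.
I_c = (π/8 − 8/(9π))·r⁴ = 0.109757 × 0.61⁴ = 0.0151968 m⁴.
Centre of pressure: y_p = y_c + I_c/(y_c·A) = 1.28911 + 0.0151968/(1.28911 × 0.584493) = 1.28911 + 0.0201689 = 1.30928 m along the plane.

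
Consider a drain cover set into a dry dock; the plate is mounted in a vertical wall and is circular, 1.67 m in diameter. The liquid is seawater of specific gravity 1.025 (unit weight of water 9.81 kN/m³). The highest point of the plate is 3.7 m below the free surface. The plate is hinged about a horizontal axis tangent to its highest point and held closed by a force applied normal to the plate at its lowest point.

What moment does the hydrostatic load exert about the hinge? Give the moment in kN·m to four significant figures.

M ≈ 87.24 kN·m

γ = 1.025 × 9.81 = 10.05525 kN/m³.
The centroid is at the centre, 0.835 m below the top of the plate, so the centroid depth is h_c = 3.7 + 0.835 = 4.535 m.
A = π(0.835)² = 2.1904 m².
Resultant F = γ·h_c·A = 10.05525 × 4.535 × 2.1904 = 99.8835 kN.
I_c = πr⁴/4 = π × 0.835⁴/4 = 0.3818 m⁴.
Centre of pressure: y_p = y_c + I_c/(y_c·A) = 4.535 + 0.3818/(4.535 × 2.1904) = 4.535 + 0.0384357 = 4.57344 m along the plane.
The resultant acts 0.835 + 0.0384357 = 0.873436 m (along the plate) below the hinge at the top edge, so the moment about the hinge is M = F × 0.873436 = 99.8835 × 0.873436 = 87.2418 kN·m.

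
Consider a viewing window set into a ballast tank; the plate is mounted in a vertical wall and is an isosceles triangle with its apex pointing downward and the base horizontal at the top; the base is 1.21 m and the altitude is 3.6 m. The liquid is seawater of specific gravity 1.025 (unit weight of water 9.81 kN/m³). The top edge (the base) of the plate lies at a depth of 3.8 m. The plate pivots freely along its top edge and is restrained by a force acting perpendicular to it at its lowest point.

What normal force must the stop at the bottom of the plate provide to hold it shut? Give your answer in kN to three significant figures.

P ≈ 40.9 kN

γ = 1.025 × 9.81 = 10.05525 kN/m³.
With the apex down, the centroid sits h/3 = 3.6/3 = 1.2 m below the base (the top edge), so the centroid depth is h_c = 3.8 + 1.2 = 5 m.
A = ½ × 1.21 × 3.6 = 2.178 m².
Resultant F = γ·h_c·A = 10.05525 × 5 × 2.178 = 109.502 kN.
I_c = b·h³/36 = 1.21 × 3.6³/36 = 1.56816 m⁴.
Centre of pressure: y_p = y_c + I_c/(y_c·A) = 5 + 1.56816/(5 × 2.178) = 5 + 0.144 = 5.144 m along the plane.
The resultant acts 1.2 + 0.144 = 1.344 m (along the plate) below the hinge at the top edge, so the moment about the hinge is M = F × 1.344 = 109.502 × 1.344 = 147.171 kN·m.
A normal force at the bottom, 3.6 m from the hinge, must supply this moment: P = 147.171/3.6 = 40.8808 kN.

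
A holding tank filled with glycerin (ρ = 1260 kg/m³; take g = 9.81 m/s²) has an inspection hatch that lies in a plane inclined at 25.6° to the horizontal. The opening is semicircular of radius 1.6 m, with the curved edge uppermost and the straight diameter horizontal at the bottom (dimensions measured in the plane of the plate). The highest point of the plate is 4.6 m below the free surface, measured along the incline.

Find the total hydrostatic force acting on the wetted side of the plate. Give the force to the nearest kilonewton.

F ≈ 119 kN

γ = ρg = 1260 × 9.81 / 1000 = 12.3606 kN/m³.
Let θ = 25.6° be the plate's angle to the horizontal; measure y along the incline from where the plane meets the free surface. Vertical depth h = y·sinθ with sinθ = 0.432086.
The centroid lies 4r/(3π) = 0.679061 m above the diameter, so r − 4r/(3π) = 1.6 − 0.679061 = 0.920939 m below the topmost point, so y_c = 4.6 + 0.920939 = 5.52094 m and h_c = 5.52094 × 0.432086 = 2.38552 m.
A = πr²/2 = π × 1.6²/2 = 4.02124 m².
Resultant F = γ·h_c·A = 12.3606 × 2.38552 × 4.02124 = 118.572 kN.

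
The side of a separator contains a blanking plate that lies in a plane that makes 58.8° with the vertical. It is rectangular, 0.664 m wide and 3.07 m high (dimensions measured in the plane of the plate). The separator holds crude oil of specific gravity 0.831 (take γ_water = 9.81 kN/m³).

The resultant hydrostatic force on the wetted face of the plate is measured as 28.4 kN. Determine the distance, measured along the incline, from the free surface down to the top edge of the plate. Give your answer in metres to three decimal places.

y_top ≈ 1.764 m

γ = 0.831 × 9.81 = 8.15211 kN/m³.
A = 0.664 × 3.07 = 2.03848 m².
From F = γ·h_c·A, the centroid depth is h_c = 28.4/(8.15211 × 2.03848) = 1.709 m.
The plate makes 58.8° with the vertical, i.e. θ = 90° − 58.8° = 31.2° to the horizontal. Measuring y along the incline from the free-surface line, vertical depth h = y·sinθ with sinθ = 0.518027.
Along the incline, y_c = h_c/sinθ = 1.709/0.518027 = 3.29906 m.
The centroid lies 3.07/2 = 1.535 m below the top edge, so the top edge sits at y_top = 3.29906 − 1.535 = 1.76406 m along the incline.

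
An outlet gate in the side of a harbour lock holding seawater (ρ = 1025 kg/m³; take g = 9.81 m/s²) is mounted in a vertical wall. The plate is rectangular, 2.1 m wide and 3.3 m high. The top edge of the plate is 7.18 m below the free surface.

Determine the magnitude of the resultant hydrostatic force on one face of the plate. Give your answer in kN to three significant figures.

γ = ρg = 1025 × 9.81 / 1000 = 10.05525 kN/m³.
The centroid lies 3.3/2 = 1.65 m below the top edge, so the centroid depth is h_c = 7.18 + 1.65 = 8.83 m.
A = 2.1 × 3.3 = 6.93 m².
Resultant F = γ·h_c·A = 10.05525 × 8.83 × 6.93 = 615.3 kN.

F ≈ 615 kN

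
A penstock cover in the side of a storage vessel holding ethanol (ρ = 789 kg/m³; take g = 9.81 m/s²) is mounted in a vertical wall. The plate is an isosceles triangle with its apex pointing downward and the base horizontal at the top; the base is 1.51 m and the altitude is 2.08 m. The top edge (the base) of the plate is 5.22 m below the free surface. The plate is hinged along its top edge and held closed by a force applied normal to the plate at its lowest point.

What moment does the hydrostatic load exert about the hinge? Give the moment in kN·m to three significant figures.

M ≈ 52.8 kN·m

γ = ρg = 789 × 9.81 / 1000 = 7.74009 kN/m³.
With the apex down, the centroid sits h/3 = 2.08/3 = 0.693333 m below the base (the top edge), so the centroid depth is h_c = 5.22 + 0.693333 = 5.91333 m.
A = ½ × 1.51 × 2.08 = 1.5704 m².
Resultant F = γ·h_c·A = 7.74009 × 5.91333 × 1.5704 = 71.8767 kN.
I_c = b·h³/36 = 1.51 × 2.08³/36 = 0.377454 m⁴.
Centre of pressure: y_p = y_c + I_c/(y_c·A) = 5.91333 + 0.377454/(5.91333 × 1.5704) = 5.91333 + 0.0406464 = 5.95398 m along the plane.
The resultant acts 0.693333 + 0.0406464 = 0.733979 m (along the plate) below the hinge at the top edge, so the moment about the hinge is M = F × 0.733979 = 71.8767 × 0.733979 = 52.756 kN·m.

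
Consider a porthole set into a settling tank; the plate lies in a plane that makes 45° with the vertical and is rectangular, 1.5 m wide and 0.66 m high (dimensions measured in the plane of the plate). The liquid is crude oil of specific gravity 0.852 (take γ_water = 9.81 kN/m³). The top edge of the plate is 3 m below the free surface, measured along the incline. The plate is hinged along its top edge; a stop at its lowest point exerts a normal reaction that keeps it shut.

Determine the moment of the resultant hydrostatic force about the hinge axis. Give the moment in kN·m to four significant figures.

M ≈ 6.642 kN·m

γ = 0.852 × 9.81 = 8.35812 kN/m³.
The plate makes 45° with the vertical, i.e. θ = 90° − 45° = 45° to the horizontal. Measuring y along the incline from the free-surface line, vertical depth h = y·sinθ with sinθ = 0.707107.
The centroid lies 0.66/2 = 0.33 m below the top edge, so y_c = 3 + 0.33 = 3.33 m and h_c = 3.33 × 0.707107 = 2.35467 m.
A = 1.5 × 0.66 = 0.99 m².
Resultant F = γ·h_c·A = 8.35812 × 2.35467 × 0.99 = 19.4838 kN.
I_c = b·h³/12 = 1.5 × 0.66³/12 = 0.035937 m⁴.
Centre of pressure: y_p = y_c + I_c/(y_c·A) = 3.33 + 0.035937/(3.33 × 0.99) = 3.33 + 0.0109009 = 3.3409 m along the plane.
The resultant acts 0.33 + 0.0109009 = 0.340901 m (along the plate) below the hinge at the top edge, so the moment about the hinge is M = F × 0.340901 = 19.4838 × 0.340901 = 6.64205 kN·m.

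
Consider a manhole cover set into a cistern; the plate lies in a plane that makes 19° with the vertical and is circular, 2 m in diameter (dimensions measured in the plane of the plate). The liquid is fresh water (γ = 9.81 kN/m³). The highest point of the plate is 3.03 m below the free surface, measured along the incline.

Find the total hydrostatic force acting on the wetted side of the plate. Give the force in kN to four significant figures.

F ≈ 117.4 kN

γ = 9.81 kN/m³.
The plate makes 19° with the vertical, i.e. θ = 90° − 19° = 71° to the horizontal. Measuring y along the incline from the free-surface line, vertical depth h = y·sinθ with sinθ = 0.945519.
The centroid is at the centre, 1 m below the top of the plate, so y_c = 3.03 + 1 = 4.03 m and h_c = 4.03 × 0.945519 = 3.81044 m.
A = π(1)² = 3.14159 m².
Resultant F = γ·h_c·A = 9.81 × 3.81044 × 3.14159 = 117.434 kN.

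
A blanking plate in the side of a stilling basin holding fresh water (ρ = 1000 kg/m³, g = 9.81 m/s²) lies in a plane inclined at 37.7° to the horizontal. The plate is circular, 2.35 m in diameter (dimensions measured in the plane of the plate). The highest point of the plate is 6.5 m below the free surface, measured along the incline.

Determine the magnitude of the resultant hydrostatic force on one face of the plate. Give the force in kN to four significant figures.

γ = ρg = 1000 × 9.81 = 9810 N/m³ = 9.81 kN/m³.
Let θ = 37.7° be the plate's angle to the horizontal; measure y along the incline from where the plane meets the free surface. Vertical depth h = y·sinθ with sinθ = 0.611527.
The centroid is at the centre, 1.175 m below the top of the plate, so y_c = 6.5 + 1.175 = 7.675 m and h_c = 7.675 × 0.611527 = 4.69347 m.
A = π(1.175)² = 4.33736 m².
Resultant F = γ·h_c·A = 9.81 × 4.69347 × 4.33736 = 199.705 kN.

F ≈ 199.7 kN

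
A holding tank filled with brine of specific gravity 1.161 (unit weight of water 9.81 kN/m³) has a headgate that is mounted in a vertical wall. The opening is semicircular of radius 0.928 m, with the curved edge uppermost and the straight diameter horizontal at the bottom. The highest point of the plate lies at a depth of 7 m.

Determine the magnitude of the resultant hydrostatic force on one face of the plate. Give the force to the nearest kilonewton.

γ = 1.161 × 9.81 = 11.38941 kN/m³.
The centroid lies 4r/(3π) = 0.393855 m above the diameter, so r − 4r/(3π) = 0.928 − 0.393855 = 0.534145 m below the topmost point, so the centroid depth is h_c = 7 + 0.534145 = 7.53414 m.
A = πr²/2 = π × 0.928²/2 = 1.35274 m².
Resultant F = γ·h_c·A = 11.38941 × 7.53414 × 1.35274 = 116.078 kN.

F ≈ 116 kN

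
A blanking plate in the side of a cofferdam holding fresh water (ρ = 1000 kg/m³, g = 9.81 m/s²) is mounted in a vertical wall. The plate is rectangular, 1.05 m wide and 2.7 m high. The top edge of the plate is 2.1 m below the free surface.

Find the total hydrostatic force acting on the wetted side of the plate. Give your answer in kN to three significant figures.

γ = ρg = 1000 × 9.81 = 9810 N/m³ = 9.81 kN/m³.
The centroid lies 2.7/2 = 1.35 m below the top edge, so the centroid depth is h_c = 2.1 + 1.35 = 3.45 m.
A = 1.05 × 2.7 = 2.835 m².
Resultant F = γ·h_c·A = 9.81 × 3.45 × 2.835 = 95.9492 kN.

F ≈ 95.9 kN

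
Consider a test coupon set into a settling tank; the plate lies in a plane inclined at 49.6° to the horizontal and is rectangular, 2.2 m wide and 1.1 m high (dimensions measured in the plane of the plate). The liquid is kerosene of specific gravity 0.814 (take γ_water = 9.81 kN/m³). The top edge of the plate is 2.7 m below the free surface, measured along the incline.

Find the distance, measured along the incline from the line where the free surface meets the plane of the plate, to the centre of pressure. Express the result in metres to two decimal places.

γ = 0.814 × 9.81 = 7.98534 kN/m³.
Let θ = 49.6° be the plate's angle to the horizontal; measure y along the incline from where the plane meets the free surface. Vertical depth h = y·sinθ with sinθ = 0.761538.
The centroid lies 1.1/2 = 0.55 m below the top edge, so y_c = 2.7 + 0.55 = 3.25 m and h_c = 3.25 × 0.761538 = 2.475 m.
A = 2.2 × 1.1 = 2.42 m².
Resultant F = γ·h_c·A = 7.98534 × 2.475 × 2.42 = 47.8282 kN.
I_c = b·h³/12 = 2.2 × 1.1³/12 = 0.244017 m⁴.
Centre of pressure: y_p = y_c + I_c/(y_c·A) = 3.25 + 0.244017/(3.25 × 2.42) = 3.25 + 0.0310257 = 3.28103 m along the plane.

y_p = 3.28 m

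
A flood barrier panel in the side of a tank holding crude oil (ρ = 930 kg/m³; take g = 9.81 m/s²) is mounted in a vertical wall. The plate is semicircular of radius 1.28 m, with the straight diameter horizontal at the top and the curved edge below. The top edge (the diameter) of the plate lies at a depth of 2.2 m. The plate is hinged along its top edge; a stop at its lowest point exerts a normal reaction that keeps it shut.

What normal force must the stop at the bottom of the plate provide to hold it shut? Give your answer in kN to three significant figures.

P ≈ 29.4 kN

γ = ρg = 930 × 9.81 / 1000 = 9.1233 kN/m³.
The centroid of a semicircle lies 4r/(3π) = 0.543249 m from the diameter, here below the top edge, so the centroid depth is h_c = 2.2 + 0.543249 = 2.74325 m.
A = πr²/2 = π × 1.28²/2 = 2.57359 m².
Resultant F = γ·h_c·A = 9.1233 × 2.74325 × 2.57359 = 64.4105 kN.
I_c = (π/8 − 8/(9π))·r⁴ = 0.109757 × 1.28⁴ = 0.294627 m⁴.
Centre of pressure: y_p = y_c + I_c/(y_c·A) = 2.74325 + 0.294627/(2.74325 × 2.57359) = 2.74325 + 0.0417319 = 2.78498 m along the plane.
The resultant acts 0.543249 + 0.0417319 = 0.584981 m (along the plate) below the hinge at the top edge, so the moment about the hinge is M = F × 0.584981 = 64.4105 × 0.584981 = 37.6789 kN·m.
A normal force at the bottom, 1.28 m from the hinge, must supply this moment: P = 37.6789/1.28 = 29.4366 kN.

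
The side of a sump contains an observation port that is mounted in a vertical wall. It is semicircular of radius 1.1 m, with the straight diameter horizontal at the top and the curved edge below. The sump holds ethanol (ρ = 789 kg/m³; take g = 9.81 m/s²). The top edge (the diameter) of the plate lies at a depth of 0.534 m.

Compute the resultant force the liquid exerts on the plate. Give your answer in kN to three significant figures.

F ≈ 14.7 kN

γ = ρg = 789 × 9.81 / 1000 = 7.74009 kN/m³.
The centroid of a semicircle lies 4r/(3π) = 0.466854 m from the diameter, here below the top edge, so the centroid depth is h_c = 0.534 + 0.466854 = 1.00085 m.
A = πr²/2 = π × 1.1²/2 = 1.90066 m².
Resultant F = γ·h_c·A = 7.74009 × 1.00085 × 1.90066 = 14.7238 kN.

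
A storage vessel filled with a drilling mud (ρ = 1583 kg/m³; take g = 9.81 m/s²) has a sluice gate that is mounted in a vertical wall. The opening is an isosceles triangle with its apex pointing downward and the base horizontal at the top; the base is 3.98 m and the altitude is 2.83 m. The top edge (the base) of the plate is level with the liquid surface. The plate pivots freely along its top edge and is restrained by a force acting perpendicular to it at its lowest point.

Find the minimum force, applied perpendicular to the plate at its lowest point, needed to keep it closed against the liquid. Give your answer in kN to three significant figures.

P ≈ 41.3 kN

γ = ρg = 1583 × 9.81 / 1000 = 15.52923 kN/m³.
With the apex down, the centroid sits h/3 = 2.83/3 = 0.943333 m below the base (the top edge), so the centroid depth is h_c = 0.943333 m.
A = ½ × 3.98 × 2.83 = 5.6317 m².
Resultant F = γ·h_c·A = 15.52923 × 0.943333 × 5.6317 = 82.5001 kN.
I_c = b·h³/36 = 3.98 × 2.83³/36 = 2.50576 m⁴.
Centre of pressure: y_p = y_c + I_c/(y_c·A) = 0.943333 + 2.50576/(0.943333 × 5.6317) = 0.943333 + 0.471666 = 1.415 m along the plane.
The resultant acts 0.943333 + 0.471666 = 1.415 m (along the plate) below the hinge at the top edge, so the moment about the hinge is M = F × 1.415 = 82.5001 × 1.415 = 116.738 kN·m.
A normal force at the bottom, 2.83 m from the hinge, must supply this moment: P = 116.738/2.83 = 41.2502 kN.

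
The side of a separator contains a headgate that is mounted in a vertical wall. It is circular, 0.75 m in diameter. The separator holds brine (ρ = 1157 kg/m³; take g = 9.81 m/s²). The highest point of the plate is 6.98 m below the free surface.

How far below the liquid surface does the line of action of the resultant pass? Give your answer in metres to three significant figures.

γ = ρg = 1157 × 9.81 / 1000 = 11.35017 kN/m³.
The centroid is at the centre, 0.375 m below the top of the plate, so the centroid depth is h_c = 6.98 + 0.375 = 7.355 m.
A = π(0.375)² = 0.441786 m².
Resultant F = γ·h_c·A = 11.35017 × 7.355 × 0.441786 = 36.8805 kN.
I_c = πr⁴/4 = π × 0.375⁴/4 = 0.0155316 m⁴.
Centre of pressure: y_p = y_c + I_c/(y_c·A) = 7.355 + 0.0155316/(7.355 × 0.441786) = 7.355 + 0.00477993 = 7.35978 m along the plane.

h_p = 7.36 m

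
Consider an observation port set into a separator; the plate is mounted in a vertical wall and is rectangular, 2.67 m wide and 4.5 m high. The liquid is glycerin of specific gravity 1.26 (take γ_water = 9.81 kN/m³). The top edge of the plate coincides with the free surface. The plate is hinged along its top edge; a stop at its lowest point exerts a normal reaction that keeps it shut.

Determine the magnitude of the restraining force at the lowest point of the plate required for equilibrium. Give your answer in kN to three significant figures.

P ≈ 223 kN

γ = 1.26 × 9.81 = 12.3606 kN/m³.
The centroid lies 4.5/2 = 2.25 m below the top edge, so the centroid depth is h_c = 2.25 m.
A = 2.67 × 4.5 = 12.015 m².
Resultant F = γ·h_c·A = 12.3606 × 2.25 × 12.015 = 334.153 kN.
I_c = b·h³/12 = 2.67 × 4.5³/12 = 20.2753 m⁴.
Centre of pressure: y_p = y_c + I_c/(y_c·A) = 2.25 + 20.2753/(2.25 × 12.015) = 2.25 + 0.75 = 3 m along the plane.
The resultant acts 2.25 + 0.75 = 3 m (along the plate) below the hinge at the top edge, so the moment about the hinge is M = F × 3 = 334.153 × 3 = 1002.46 kN·m.
A normal force at the bottom, 4.5 m from the hinge, must supply this moment: P = 1002.46/4.5 = 222.769 kN.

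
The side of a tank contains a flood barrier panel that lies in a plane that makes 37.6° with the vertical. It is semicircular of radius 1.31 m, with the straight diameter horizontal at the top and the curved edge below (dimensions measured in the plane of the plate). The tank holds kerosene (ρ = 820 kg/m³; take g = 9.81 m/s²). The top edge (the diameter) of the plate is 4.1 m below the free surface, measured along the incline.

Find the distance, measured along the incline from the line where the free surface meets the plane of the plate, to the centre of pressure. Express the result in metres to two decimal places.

y_p = 4.68 m

γ = ρg = 820 × 9.81 / 1000 = 8.0442 kN/m³.
The plate makes 37.6° with the vertical, i.e. θ = 90° − 37.6° = 52.4° to the horizontal. Measuring y along the incline from the free-surface line, vertical depth h = y·sinθ with sinθ = 0.792290.
The centroid of a semicircle lies 4r/(3π) = 0.555981 m from the diameter, here below the top edge, so y_c = 4.1 + 0.555981 = 4.65598 m and h_c = 4.65598 × 0.792290 = 3.68889 m.
A = πr²/2 = π × 1.31²/2 = 2.69564 m².
Resultant F = γ·h_c·A = 8.0442 × 3.68889 × 2.69564 = 79.9909 kN.
I_c = (π/8 − 8/(9π))·r⁴ = 0.109757 × 1.31⁴ = 0.323234 m⁴.
Centre of pressure: y_p = y_c + I_c/(y_c·A) = 4.65598 + 0.323234/(4.65598 × 2.69564) = 4.65598 + 0.025754 = 4.68173 m along the plane.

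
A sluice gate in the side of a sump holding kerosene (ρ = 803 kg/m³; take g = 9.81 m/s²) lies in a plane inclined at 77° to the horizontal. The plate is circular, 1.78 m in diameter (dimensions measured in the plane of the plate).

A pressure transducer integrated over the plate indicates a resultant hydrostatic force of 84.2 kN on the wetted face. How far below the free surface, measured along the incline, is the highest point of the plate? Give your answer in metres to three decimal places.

γ = ρg = 803 × 9.81 / 1000 = 7.87743 kN/m³.
A = π(0.89)² = 2.48846 m².
From F = γ·h_c·A, the centroid depth is h_c = 84.2/(7.87743 × 2.48846) = 4.29533 m.
Let θ = 77° be the plate's angle to the horizontal; measure y along the incline from where the plane meets the free surface. Vertical depth h = y·sinθ with sinθ = 0.974370.
Along the incline, y_c = h_c/sinθ = 4.29533/0.974370 = 4.40832 m.
The centroid is at the centre, 0.89 m below the top of the plate, so the highest point sits at y_top = 4.40832 − 0.89 = 3.51832 m along the incline.

y_top ≈ 3.518 m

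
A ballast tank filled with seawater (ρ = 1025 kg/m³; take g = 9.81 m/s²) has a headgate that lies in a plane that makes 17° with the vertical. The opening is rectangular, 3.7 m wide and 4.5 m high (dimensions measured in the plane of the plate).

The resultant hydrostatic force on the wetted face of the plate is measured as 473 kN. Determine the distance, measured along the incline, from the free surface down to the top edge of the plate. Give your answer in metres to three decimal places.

y_top ≈ 0.704 m

γ = ρg = 1025 × 9.81 / 1000 = 10.05525 kN/m³.
A = 3.7 × 4.5 = 16.65 m².
From F = γ·h_c·A, the centroid depth is h_c = 473/(10.05525 × 16.65) = 2.82523 m.
The plate makes 17° with the vertical, i.e. θ = 90° − 17° = 73° to the horizontal. Measuring y along the incline from the free-surface line, vertical depth h = y·sinθ with sinθ = 0.956305.
Along the incline, y_c = h_c/sinθ = 2.82523/0.956305 = 2.95432 m.
The centroid lies 4.5/2 = 2.25 m below the top edge, so the top edge sits at y_top = 2.95432 − 2.25 = 0.70432 m along the incline.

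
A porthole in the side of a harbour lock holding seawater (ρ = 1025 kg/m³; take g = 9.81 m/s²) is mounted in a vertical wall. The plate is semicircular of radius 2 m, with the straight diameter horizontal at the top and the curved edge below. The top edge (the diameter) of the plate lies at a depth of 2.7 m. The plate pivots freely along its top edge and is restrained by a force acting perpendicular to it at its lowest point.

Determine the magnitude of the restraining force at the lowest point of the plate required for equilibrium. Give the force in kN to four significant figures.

γ = ρg = 1025 × 9.81 / 1000 = 10.05525 kN/m³.
The centroid of a semicircle lies 4r/(3π) = 0.848826 m from the diameter, here below the top edge, so the centroid depth is h_c = 2.7 + 0.848826 = 3.54883 m.
A = πr²/2 = π × 2²/2 = 6.28319 m².
Resultant F = γ·h_c·A = 10.05525 × 3.54883 × 6.28319 = 224.212 kN.
I_c = (π/8 − 8/(9π))·r⁴ = 0.109757 × 2⁴ = 1.75611 m⁴.
Centre of pressure: y_p = y_c + I_c/(y_c·A) = 3.54883 + 1.75611/(3.54883 × 6.28319) = 3.54883 + 0.0787565 = 3.62759 m along the plane.
The resultant acts 0.848826 + 0.0787565 = 0.927582 m (along the plate) below the hinge at the top edge, so the moment about the hinge is M = F × 0.927582 = 224.212 × 0.927582 = 207.975 kN·m.
A normal force at the bottom, 2 m from the hinge, must supply this moment: P = 207.975/2 = 103.987 kN.

P ≈ 104.0 kN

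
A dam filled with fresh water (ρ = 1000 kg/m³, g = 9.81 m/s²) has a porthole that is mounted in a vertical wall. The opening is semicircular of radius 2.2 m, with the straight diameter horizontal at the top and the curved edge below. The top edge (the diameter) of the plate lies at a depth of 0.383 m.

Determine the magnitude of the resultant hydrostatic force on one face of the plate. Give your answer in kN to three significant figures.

γ = ρg = 1000 × 9.81 = 9810 N/m³ = 9.81 kN/m³.
The centroid of a semicircle lies 4r/(3π) = 0.933709 m from the diameter, here below the top edge, so the centroid depth is h_c = 0.383 + 0.933709 = 1.31671 m.
A = πr²/2 = π × 2.2²/2 = 7.60265 m².
Resultant F = γ·h_c·A = 9.81 × 1.31671 × 7.60265 = 98.2029 kN.

F ≈ 98.2 kN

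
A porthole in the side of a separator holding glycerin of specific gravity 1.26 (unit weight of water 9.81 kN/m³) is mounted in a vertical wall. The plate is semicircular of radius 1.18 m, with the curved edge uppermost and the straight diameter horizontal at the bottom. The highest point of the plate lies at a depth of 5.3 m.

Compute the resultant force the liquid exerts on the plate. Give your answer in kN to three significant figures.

γ = 1.26 × 9.81 = 12.3606 kN/m³.
The centroid lies 4r/(3π) = 0.500808 m above the diameter, so r − 4r/(3π) = 1.18 − 0.500808 = 0.679192 m below the topmost point, so the centroid depth is h_c = 5.3 + 0.679192 = 5.97919 m.
A = πr²/2 = π × 1.18²/2 = 2.18718 m².
Resultant F = γ·h_c·A = 12.3606 × 5.97919 × 2.18718 = 161.647 kN.

F ≈ 162 kN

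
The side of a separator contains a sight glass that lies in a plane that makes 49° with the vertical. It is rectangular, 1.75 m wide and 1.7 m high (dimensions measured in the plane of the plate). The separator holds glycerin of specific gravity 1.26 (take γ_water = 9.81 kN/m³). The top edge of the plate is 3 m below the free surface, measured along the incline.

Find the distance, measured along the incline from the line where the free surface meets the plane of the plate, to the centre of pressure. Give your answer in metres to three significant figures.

γ = 1.26 × 9.81 = 12.3606 kN/m³.
The plate makes 49° with the vertical, i.e. θ = 90° − 49° = 41° to the horizontal. Measuring y along the incline from the free-surface line, vertical depth h = y·sinθ with sinθ = 0.656059.
The centroid lies 1.7/2 = 0.85 m below the top edge, so y_c = 3 + 0.85 = 3.85 m and h_c = 3.85 × 0.656059 = 2.52583 m.
A = 1.75 × 1.7 = 2.975 m².
Resultant F = γ·h_c·A = 12.3606 × 2.52583 × 2.975 = 92.8818 kN.
I_c = b·h³/12 = 1.75 × 1.7³/12 = 0.716479 m⁴.
Centre of pressure: y_p = y_c + I_c/(y_c·A) = 3.85 + 0.716479/(3.85 × 2.975) = 3.85 + 0.0625541 = 3.91255 m along the plane.

y_p = 3.91 m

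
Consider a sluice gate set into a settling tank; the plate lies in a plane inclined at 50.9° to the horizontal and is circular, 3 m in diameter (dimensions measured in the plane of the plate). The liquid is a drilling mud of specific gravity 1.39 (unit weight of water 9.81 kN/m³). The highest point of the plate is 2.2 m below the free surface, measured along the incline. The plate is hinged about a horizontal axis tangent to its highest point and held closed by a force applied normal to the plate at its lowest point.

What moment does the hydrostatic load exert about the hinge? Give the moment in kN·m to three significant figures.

M ≈ 457 kN·m

γ = 1.39 × 9.81 = 13.6359 kN/m³.
Let θ = 50.9° be the plate's angle to the horizontal; measure y along the incline from where the plane meets the free surface. Vertical depth h = y·sinθ with sinθ = 0.776046.
The centroid is at the centre, 1.5 m below the top of the plate, so y_c = 2.2 + 1.5 = 3.7 m and h_c = 3.7 × 0.776046 = 2.87137 m.
A = π(1.5)² = 7.06858 m².
Resultant F = γ·h_c·A = 13.6359 × 2.87137 × 7.06858 = 276.761 kN.
I_c = πr⁴/4 = π × 1.5⁴/4 = 3.97608 m⁴.
Centre of pressure: y_p = y_c + I_c/(y_c·A) = 3.7 + 3.97608/(3.7 × 7.06858) = 3.7 + 0.152027 = 3.85203 m along the plane.
The resultant acts 1.5 + 0.152027 = 1.65203 m (along the plate) below the hinge at the top edge, so the moment about the hinge is M = F × 1.65203 = 276.761 × 1.65203 = 457.217 kN·m.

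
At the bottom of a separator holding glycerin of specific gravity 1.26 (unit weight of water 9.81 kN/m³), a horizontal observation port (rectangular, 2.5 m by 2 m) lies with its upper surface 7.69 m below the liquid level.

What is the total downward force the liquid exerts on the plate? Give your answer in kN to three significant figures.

F ≈ 475 kN

γ = 1.26 × 9.81 = 12.3606 kN/m³.
The plate is horizontal, so pressure is uniform at p = γ·h = 12.3606 × 7.69 = 95.053 kN/m².
A = 2.5 × 2 = 5 m².
F = p·A = 95.053 × 5 = 475.265 kN.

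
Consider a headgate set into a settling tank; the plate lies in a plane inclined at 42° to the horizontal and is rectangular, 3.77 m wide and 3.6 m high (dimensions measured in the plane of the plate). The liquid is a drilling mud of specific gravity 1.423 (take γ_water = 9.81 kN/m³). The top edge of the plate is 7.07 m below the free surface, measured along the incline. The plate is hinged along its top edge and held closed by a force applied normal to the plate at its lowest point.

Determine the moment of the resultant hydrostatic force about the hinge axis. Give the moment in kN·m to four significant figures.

M ≈ 2161 kN·m

γ = 1.423 × 9.81 = 13.95963 kN/m³.
Let θ = 42° be the plate's angle to the horizontal; measure y along the incline from where the plane meets the free surface. Vertical depth h = y·sinθ with sinθ = 0.669131.
The centroid lies 3.6/2 = 1.8 m below the top edge, so y_c = 7.07 + 1.8 = 8.87 m and h_c = 8.87 × 0.669131 = 5.93519 m.
A = 3.77 × 3.6 = 13.572 m².
Resultant F = γ·h_c·A = 13.95963 × 5.93519 × 13.572 = 1124.48 kN.
I_c = b·h³/12 = 3.77 × 3.6³/12 = 14.6578 m⁴.
Centre of pressure: y_p = y_c + I_c/(y_c·A) = 8.87 + 14.6578/(8.87 × 13.572) = 8.87 + 0.121759 = 8.99176 m along the plane.
The resultant acts 1.8 + 0.121759 = 1.92176 m (along the plate) below the hinge at the top edge, so the moment about the hinge is M = F × 1.92176 = 1124.48 × 1.92176 = 2160.98 kN·m.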